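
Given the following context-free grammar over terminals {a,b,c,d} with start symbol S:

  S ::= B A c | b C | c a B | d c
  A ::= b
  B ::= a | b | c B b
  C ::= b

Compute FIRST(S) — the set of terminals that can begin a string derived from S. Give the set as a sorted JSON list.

Compute FIRST by fixpoint:
round 1:
  A via A→b: +{b}
  B via B→a: +{a}
  B via B→b: +{b}
  B via B→c B b: +{c}
  C via C→b: +{b}
  S via S→B A c: +{a,b,c}
  S via S→d c: +{d}
  FIRST[S]={a,b,c,d}  FIRST[A]={b}  FIRST[B]={a,b,c}  FIRST[C]={b}
round 2: (stable)
  FIRST[S]={a,b,c,d}  FIRST[A]={b}  FIRST[B]={a,b,c}  FIRST[C]={b}

FIRST(S) = ["a", "b", "c", "d"]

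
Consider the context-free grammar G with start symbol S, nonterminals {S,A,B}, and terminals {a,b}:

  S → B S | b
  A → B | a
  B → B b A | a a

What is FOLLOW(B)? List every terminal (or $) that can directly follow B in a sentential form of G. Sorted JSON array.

FIRST sets, iterate to fixpoint:
pass 1:
  A via A→a: +{a}
  B via B→a a: +{a}
  S via S→B S: +{a}
  S via S→b: +{b}
  S: {a,b}  A: {a}  B: {a}
pass 2: done
  S: {a,b}  A: {a}  B: {a}

FOLLOW sets:
FOLLOW(S) := {$}
round 1:
  B→B b A: FOLLOW(B) ⊇ FIRST(b) = {b}; new: +{b}
  B→B b A: FOLLOW(A) ⊇ FOLLOW(B) ⊇ {b}; new: +{b}
  S→B S: FOLLOW(B) ⊇ FIRST(S) = {a,b}; new: +{a}
  FOLLOW(S)={$}  FOLLOW(A)={b}  FOLLOW(B)={a,b}
round 2:
  B→B b A: FOLLOW(A) ⊇ FOLLOW(B) ⊇ {a,b}; new: +{a}
  FOLLOW(S)={$}  FOLLOW(A)={a,b}  FOLLOW(B)={a,b}
round 3: (stable)
  FOLLOW(S)={$}  FOLLOW(A)={a,b}  FOLLOW(B)={a,b}

FOLLOW(B) = ["a", "b"]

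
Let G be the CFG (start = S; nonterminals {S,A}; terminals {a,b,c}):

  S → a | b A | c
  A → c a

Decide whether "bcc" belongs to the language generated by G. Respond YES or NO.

CNF form of G:
  S -> T2 A | a | c
  A -> T0 T1
  T0 -> c
  T1 -> a
  T2 -> b

CYK fill:
  cell(0,0) b: {T2}  orig:{}
  cell(1,1) c: {S,T0}  orig:{S}
  cell(2,2) c: {S,T0}  orig:{S}
  cell(0,1) bc: ∅
  cell(1,2) cc: ∅
  cell(0,2) bcc: ∅

S ∉ T[0,2] ⇒ NO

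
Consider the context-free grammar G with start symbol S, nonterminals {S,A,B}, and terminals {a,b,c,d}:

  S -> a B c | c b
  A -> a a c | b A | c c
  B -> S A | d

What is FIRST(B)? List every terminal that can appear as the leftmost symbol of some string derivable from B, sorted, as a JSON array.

FIRST sets, iterate to fixpoint:
pass 1:
  A via A→a a c: +{a}
  A via A→b A: +{b}
  A via A→c c: +{c}
  B via B→d: +{d}
  S via S→a B c: +{a}
  S via S→c b: +{c}
  FIRST[S]={a,c}  FIRST[A]={a,b,c}  FIRST[B]={d}
pass 2:
  B via B→S A: +{a,c}
  FIRST[S]={a,c}  FIRST[A]={a,b,c}  FIRST[B]={a,c,d}
pass 3: — fixpoint
  FIRST[S]={a,c}  FIRST[A]={a,b,c}  FIRST[B]={a,c,d}

FIRST(B) = ["a", "c", "d"]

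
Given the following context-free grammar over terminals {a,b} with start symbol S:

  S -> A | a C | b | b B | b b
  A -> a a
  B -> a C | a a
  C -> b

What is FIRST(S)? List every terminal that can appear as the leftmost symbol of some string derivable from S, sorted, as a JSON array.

Compute FIRST by fixpoint:
pass 1:
  A via A→a a: +{a}
  B via B→a C: +{a}
  C via C→b: +{b}
  S via S→A: +{a}
  S via S→b: +{b}
  FIRST[S]={a,b}  FIRST[A]={a}  FIRST[B]={a}  FIRST[C]={b}
pass 2: (no change)
  FIRST[S]={a,b}  FIRST[A]={a}  FIRST[B]={a}  FIRST[C]={b}

FIRST(S) = ["a", "b"]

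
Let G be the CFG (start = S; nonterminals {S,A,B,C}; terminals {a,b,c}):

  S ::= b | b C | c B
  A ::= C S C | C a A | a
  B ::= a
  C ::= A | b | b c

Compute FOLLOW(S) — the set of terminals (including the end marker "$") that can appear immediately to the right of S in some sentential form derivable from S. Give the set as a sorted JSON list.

FIRST iteration:
iter 1:
  A via A→a: +{a}
  B via B→a: +{a}
  C via C→A: +{a}
  C via C→b: +{b}
  S via S→b: +{b}
  S via S→c B: +{c}
  FIRST[S]={b,c}  FIRST[A]={a}  FIRST[B]={a}  FIRST[C]={a,b}
iter 2:
  A via A→C S C: +{b}
  FIRST[S]={b,c}  FIRST[A]={a,b}  FIRST[B]={a}  FIRST[C]={a,b}
iter 3: done
  FIRST[S]={b,c}  FIRST[A]={a,b}  FIRST[B]={a}  FIRST[C]={a,b}

Compute FOLLOW by fixpoint:
initialize: $ ∈ FOLLOW(S)
iter 1:
  A→C S C: FOLLOW(C) ⊇ FIRST(S) = {b,c}; new: +{b,c}
  A→C S C: FOLLOW(S) ⊇ FIRST(C) = {a,b}; new: +{a,b}
  A→C a A: FOLLOW(C) ⊇ FIRST(a) = {a}; new: +{a}
  C→A: FOLLOW(A) ⊇ FOLLOW(C) ⊇ {a,b,c}; new: +{a,b,c}
  S→b C: FOLLOW(C) ⊇ FOLLOW(S) ⊇ {$,a,b}; new: +{$}
  S→c B: FOLLOW(B) ⊇ FOLLOW(S) ⊇ {$,a,b}; new: +{$,a,b}
  S: {$,a,b}  A: {a,b,c}  B: {$,a,b}  C: {$,a,b,c}
iter 2:
  C→A: FOLLOW(A) ⊇ FOLLOW(C) ⊇ {$,a,b,c}; new: +{$}
  S: {$,a,b}  A: {$,a,b,c}  B: {$,a,b}  C: {$,a,b,c}
iter 3: (stable)
  S: {$,a,b}  A: {$,a,b,c}  B: {$,a,b}  C: {$,a,b,c}

FOLLOW(S) = ["$", "a", "b"]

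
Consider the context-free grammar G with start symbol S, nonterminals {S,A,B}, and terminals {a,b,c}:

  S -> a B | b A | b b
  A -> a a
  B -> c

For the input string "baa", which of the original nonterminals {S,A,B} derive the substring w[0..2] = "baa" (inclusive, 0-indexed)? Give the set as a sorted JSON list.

CNF form of G:
  S -> T0 B | T1 A | T1 T1
  A -> T0 T0
  B -> c
  T0 -> a
  T1 -> b

CYK fill, restricted to cells inside w[0..2]:
  T[0,0] 'b' = {T1}  orig:{}
  T[1,1] 'a' = {T0}  orig:{}
  T[2,2] 'a' = {T0}  orig:{}
  T[0,1] 'ba' = ∅
  T[1,2] 'aa' = {A}
  T[0,2] 'baa' = {S}

Original NTs in T[0,2] deriving "baa": ["S"]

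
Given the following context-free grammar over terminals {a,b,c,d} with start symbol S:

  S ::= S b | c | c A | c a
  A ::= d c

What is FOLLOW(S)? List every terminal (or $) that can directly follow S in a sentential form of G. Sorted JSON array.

FIRST iteration:
pass 1:
  A via A→d c: +{d}
  S via S→c: +{c}
  S: {c}  A: {d}
pass 2: (no change)
  S: {c}  A: {d}

FOLLOW sets:
FOLLOW(S) := {$}
pass 1:
  S→S b: FOLLOW(S) ⊇ FIRST(b) = {b}; new: +{b}
  S→c A: FOLLOW(A) ⊇ FOLLOW(S) ⊇ {$,b}; new: +{$,b}
  FOLLOW(S)={$,b}  FOLLOW(A)={$,b}
pass 2: done
  FOLLOW(S)={$,b}  FOLLOW(A)={$,b}

FOLLOW(S) = ["$", "b"]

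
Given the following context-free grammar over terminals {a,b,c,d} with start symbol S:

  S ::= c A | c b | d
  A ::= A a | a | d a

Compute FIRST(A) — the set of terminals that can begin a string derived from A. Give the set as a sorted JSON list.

Compute FIRST by fixpoint:
round 1:
  A via A→a: +{a}
  A via A→d a: +{d}
  S via S→c A: +{c}
  S via S→d: +{d}
  FIRST[S]={c,d}  FIRST[A]={a,d}
round 2: (no change)
  FIRST[S]={c,d}  FIRST[A]={a,d}

FIRST(A) = ["a", "d"]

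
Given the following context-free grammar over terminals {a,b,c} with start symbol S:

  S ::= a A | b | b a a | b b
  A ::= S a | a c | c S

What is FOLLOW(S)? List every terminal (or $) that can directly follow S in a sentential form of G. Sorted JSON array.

FIRST iteration:
pass 1:
  A via A→a c: +{a}
  A via A→c S: +{c}
  S via S→a A: +{a}
  S via S→b: +{b}
  FIRST[S]={a,b}  FIRST[A]={a,c}
pass 2:
  A via A→S a: +{b}
  FIRST[S]={a,b}  FIRST[A]={a,b,c}
pass 3: (stable)
  FIRST[S]={a,b}  FIRST[A]={a,b,c}

Compute FOLLOW by fixpoint:
seed FOLLOW(S) with $
[1]
  A→S a: FOLLOW(S) ⊇ FIRST(a) = {a}; new: +{a}
  S→a A: FOLLOW(A) ⊇ FOLLOW(S) ⊇ {$,a}; new: +{$,a}
  S: {$,a}  A: {$,a}
[2] (no change)
  S: {$,a}  A: {$,a}

FOLLOW(S) = ["$", "a"]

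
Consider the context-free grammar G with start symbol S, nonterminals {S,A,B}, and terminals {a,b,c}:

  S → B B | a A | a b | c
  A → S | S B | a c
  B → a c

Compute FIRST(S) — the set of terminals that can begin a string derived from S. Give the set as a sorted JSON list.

Compute FIRST by fixpoint:
round 1:
  A via A→a c: +{a}
  B via B→a c: +{a}
  S via S→B B: +{a}
  S via S→c: +{c}
  FIRST(S)={a,c}  FIRST(A)={a}  FIRST(B)={a}
round 2:
  A via A→S: +{c}
  FIRST(S)={a,c}  FIRST(A)={a,c}  FIRST(B)={a}
round 3: done
  FIRST(S)={a,c}  FIRST(A)={a,c}  FIRST(B)={a}

FIRST(S) = ["a", "c"]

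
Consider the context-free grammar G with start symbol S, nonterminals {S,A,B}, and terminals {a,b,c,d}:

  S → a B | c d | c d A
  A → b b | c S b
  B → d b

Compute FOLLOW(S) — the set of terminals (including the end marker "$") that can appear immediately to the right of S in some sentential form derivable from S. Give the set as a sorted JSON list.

Compute FIRST by fixpoint:
[1]
  A via A→b b: +{b}
  A via A→c S b: +{c}
  B via B→d b: +{d}
  S via S→a B: +{a}
  S via S→c d: +{c}
  FIRST[S]={a,c}  FIRST[A]={b,c}  FIRST[B]={d}
[2] — fixpoint
  FIRST[S]={a,c}  FIRST[A]={b,c}  FIRST[B]={d}

FOLLOW sets:
seed FOLLOW(S) with $
round 1:
  A→c S b: FOLLOW(S) ⊇ FIRST(b) = {b}; new: +{b}
  S→a B: FOLLOW(B) ⊇ FOLLOW(S) ⊇ {$,b}; new: +{$,b}
  S→c d A: FOLLOW(A) ⊇ FOLLOW(S) ⊇ {$,b}; new: +{$,b}
  FOLLOW[S]={$,b}  FOLLOW[A]={$,b}  FOLLOW[B]={$,b}
round 2: — fixpoint
  FOLLOW[S]={$,b}  FOLLOW[A]={$,b}  FOLLOW[B]={$,b}

FOLLOW(S) = ["$", "b"]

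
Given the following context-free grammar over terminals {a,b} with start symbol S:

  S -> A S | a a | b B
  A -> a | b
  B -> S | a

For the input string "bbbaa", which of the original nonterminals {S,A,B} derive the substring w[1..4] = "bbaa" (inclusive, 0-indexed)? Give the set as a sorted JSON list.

Convert to CNF:
  S -> A S | T0 T0 | T1 B
  A -> a | b
  B -> A S | T0 T0 | T1 B | a
  T0 -> a
  T1 -> b

Fill CYK table bottom-up, restricted to cells inside w[1..4]:
  cell(1,1) b: {A,T1}  orig:{A}
  cell(2,2) b: {A,T1}  orig:{A}
  cell(3,3) a: {A,B,T0}  orig:{A,B}
  cell(4,4) a: {A,B,T0}  orig:{A,B}
  cell(1,2) bb: ∅
  cell(2,3) ba: {B,S}
  cell(3,4) aa: {B,S}
  cell(1,3) bba: {B,S}
  cell(2,4) baa: {B,S}
  cell(1,4) bbaa: {B,S}

Original NTs in T[1,4] deriving "bbaa": ["B", "S"]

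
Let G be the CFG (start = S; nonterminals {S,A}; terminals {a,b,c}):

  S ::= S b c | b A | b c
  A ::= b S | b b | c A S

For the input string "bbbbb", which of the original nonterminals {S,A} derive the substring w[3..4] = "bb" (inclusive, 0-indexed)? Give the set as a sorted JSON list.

CNF form of G:
  S -> S X3 | T0 A | T0 T1
  A -> T0 S | T0 T0 | T1 X2
  T0 -> b
  T1 -> c
  X2 -> A S
  X3 -> T0 T1

CYK fill (cells [i..j] with 3 ≤ i ≤ j ≤ 4 only):
  cell(3,3) b: {T0}  orig:{}
  cell(4,4) b: {T0}  orig:{}
  cell(3,4) bb: {A}

Original NTs in T[3,4] deriving "bb": ["A"]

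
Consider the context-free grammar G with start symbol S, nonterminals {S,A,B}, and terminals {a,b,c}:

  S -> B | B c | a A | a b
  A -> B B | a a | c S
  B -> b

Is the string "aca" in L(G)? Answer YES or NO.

CNF form of G:
  S -> B T1 | T0 A | T0 T2 | b
  A -> B B | T0 T0 | T1 S
  B -> b
  T0 -> a
  T1 -> c
  T2 -> b

Fill CYK table bottom-up:
  [0..0]={T0}  "a"  orig:{}
  [1..1]={T1}  "c"  orig:{}
  [2..2]={T0}  "a"  orig:{}
  [0..1]=∅  "ac"
  [1..2]=∅  "ca"
  [0..2]=∅  "aca"

S ∉ T[0,2] ⇒ NO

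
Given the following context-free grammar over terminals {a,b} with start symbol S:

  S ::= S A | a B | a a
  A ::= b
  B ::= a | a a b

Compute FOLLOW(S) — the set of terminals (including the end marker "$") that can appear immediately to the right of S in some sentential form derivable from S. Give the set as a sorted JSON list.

FIRST iteration:
round 1:
  A via A→b: +{b}
  B via B→a: +{a}
  S via S→a B: +{a}
  FIRST(S)={a}  FIRST(A)={b}  FIRST(B)={a}
round 2: done
  FIRST(S)={a}  FIRST(A)={b}  FIRST(B)={a}

Compute FOLLOW by fixpoint:
seed FOLLOW(S) with $
round 1:
  S→S A: FOLLOW(S) ⊇ FIRST(A) = {b}; new: +{b}
  S→S A: FOLLOW(A) ⊇ FOLLOW(S) ⊇ {$,b}; new: +{$,b}
  S→a B: FOLLOW(B) ⊇ FOLLOW(S) ⊇ {$,b}; new: +{$,b}
  S: {$,b}  A: {$,b}  B: {$,b}
round 2: (no change)
  S: {$,b}  A: {$,b}  B: {$,b}

FOLLOW(S) = ["$", "b"]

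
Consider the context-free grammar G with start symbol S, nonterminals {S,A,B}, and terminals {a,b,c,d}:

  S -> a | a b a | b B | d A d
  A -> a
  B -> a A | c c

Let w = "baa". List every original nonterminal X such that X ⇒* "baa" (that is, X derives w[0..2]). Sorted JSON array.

CNF form of G:
  S -> T0 X4 | T2 B | T3 X5 | a
  A -> a
  B -> T0 A | T1 T1
  T0 -> a
  T1 -> c
  T2 -> b
  T3 -> d
  X4 -> T2 T0
  X5 -> A T3

CYK fill (cells [i..j] with 0 ≤ i ≤ j ≤ 2 only):
  cell(0,0) b: {T2}  orig:{}
  cell(1,1) a: {A,S,T0}  orig:{A,S}
  cell(2,2) a: {A,S,T0}  orig:{A,S}
  cell(0,1) ba: {X4}  orig:{}
  cell(1,2) aa: {B}
  cell(0,2) baa: {S}

Original NTs in T[0,2] deriving "baa": ["S"]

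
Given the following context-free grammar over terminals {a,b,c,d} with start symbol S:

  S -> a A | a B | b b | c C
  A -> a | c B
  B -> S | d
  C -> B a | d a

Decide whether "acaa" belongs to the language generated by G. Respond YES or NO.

CNF form of G:
  S -> T0 C | T1 A | T1 B | T2 T2
  A -> T0 B | a
  B -> T0 C | T1 A | T1 B | T2 T2 | d
  C -> B T1 | T3 T1
  T0 -> c
  T1 -> a
  T2 -> b
  T3 -> d

Fill CYK table bottom-up:
  cell(0,0) a: {A,T1}  orig:{A}
  cell(1,1) c: {T0}  orig:{}
  cell(2,2) a: {A,T1}  orig:{A}
  cell(3,3) a: {A,T1}  orig:{A}
  cell(0,1) ac: ∅
  cell(1,2) ca: ∅
  cell(2,3) aa: {B,S}
  cell(0,2) aca: ∅
  cell(1,3) caa: {A}
  cell(0,3) acaa: {B,S}

S ∈ T[0,3] ⇒ YES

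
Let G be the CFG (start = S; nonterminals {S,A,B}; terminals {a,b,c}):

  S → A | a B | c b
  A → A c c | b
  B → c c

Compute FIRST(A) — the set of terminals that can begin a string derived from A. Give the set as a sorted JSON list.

FIRST iteration:
iter 1:
  A via A→b: +{b}
  B via B→c c: +{c}
  S via S→A: +{b}
  S via S→a B: +{a}
  S via S→c b: +{c}
  FIRST(S)={a,b,c}  FIRST(A)={b}  FIRST(B)={c}
iter 2: done
  FIRST(S)={a,b,c}  FIRST(A)={b}  FIRST(B)={c}

FIRST(A) = ["b"]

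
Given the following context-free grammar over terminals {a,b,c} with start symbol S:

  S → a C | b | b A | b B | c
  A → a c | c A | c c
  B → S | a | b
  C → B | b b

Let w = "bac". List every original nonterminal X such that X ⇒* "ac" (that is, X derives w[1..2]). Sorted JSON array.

CNF form of G:
  S -> T0 C | T2 A | T2 B | b | c
  A -> T0 T1 | T1 A | T1 T1
  B -> T0 C | T2 A | T2 B | a | b | c
  C -> T0 C | T2 A | T2 B | T2 T2 | a | b | c
  T0 -> a
  T1 -> c
  T2 -> b

Fill CYK table bottom-up (cells [i..j] with 1 ≤ i ≤ j ≤ 2 only):
  cell(1,1) a: {B,C,T0}  orig:{B,C}
  cell(2,2) c: {B,C,S,T1}  orig:{B,C,S}
  cell(1,2) ac: {A,B,C,S}

Original NTs in T[1,2] deriving "ac": ["A", "B", "C", "S"]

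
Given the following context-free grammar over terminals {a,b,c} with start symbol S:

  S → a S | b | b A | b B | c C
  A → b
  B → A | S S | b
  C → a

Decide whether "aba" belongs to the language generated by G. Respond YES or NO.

Convert to CNF:
  S -> T0 S | T1 A | T1 B | T2 C | b
  A -> b
  B -> S S | b
  C -> a
  T0 -> a
  T1 -> b
  T2 -> c

CYK table (by increasing span):
  cell(0,0) a: {C,T0}  orig:{C}
  cell(1,1) b: {A,B,S,T1}  orig:{A,B,S}
  cell(2,2) a: {C,T0}  orig:{C}
  cell(0,1) ab: {S}
  cell(1,2) ba: ∅
  cell(0,2) aba: ∅

S ∉ T[0,2] ⇒ NO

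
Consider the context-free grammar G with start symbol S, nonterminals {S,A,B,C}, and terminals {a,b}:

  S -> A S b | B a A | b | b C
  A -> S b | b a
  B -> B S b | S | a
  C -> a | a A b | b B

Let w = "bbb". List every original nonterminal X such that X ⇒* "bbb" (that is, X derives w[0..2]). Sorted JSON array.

Convert to CNF:
  S -> A X6 | B X7 | T0 C | b
  A -> S T0 | T0 T1
  B -> A X2 | B X3 | B X4 | T0 C | a | b
  C -> T0 B | T1 X5 | a
  T0 -> b
  T1 -> a
  X2 -> S T0
  X3 -> S T0
  X4 -> T1 A
  X5 -> A T0
  X6 -> S T0
  X7 -> T1 A

CYK fill — only the sub-triangle for w[0..2]:
  [0..0]={B,S,T0}  "b"  orig:{B,S}
  [1..1]={B,S,T0}  "b"  orig:{B,S}
  [2..2]={B,S,T0}  "b"  orig:{B,S}
  [0..1]={A,C,X2,X3,X6}  "bb"  orig:{A,C}
  [1..2]={A,C,X2,X3,X6}  "bb"  orig:{A,C}
  [0..2]={B,S,X5}  "bbb"  orig:{B,S}

Original NTs in T[0,2] deriving "bbb": ["B", "S"]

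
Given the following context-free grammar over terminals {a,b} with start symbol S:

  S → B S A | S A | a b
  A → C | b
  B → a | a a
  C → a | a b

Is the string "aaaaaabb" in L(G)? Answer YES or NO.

CNF form of G:
  S -> B X2 | S A | T0 T1
  A -> T0 T1 | a | b
  B -> T0 T0 | a
  C -> T0 T1 | a
  T0 -> a
  T1 -> b
  X2 -> S A

Fill CYK table bottom-up:
  cell(0,0) a: {A,B,C,T0}  orig:{A,B,C}
  cell(1,1) a: {A,B,C,T0}  orig:{A,B,C}
  cell(2,2) a: {A,B,C,T0}  orig:{A,B,C}
  cell(3,3) a: {A,B,C,T0}  orig:{A,B,C}
  cell(4,4) a: {A,B,C,T0}  orig:{A,B,C}
  cell(5,5) a: {A,B,C,T0}  orig:{A,B,C}
  cell(6,6) b: {A,T1}  orig:{A}
  cell(7,7) b: {A,T1}  orig:{A}
  cell(0,1) aa: {B}
  cell(1,2) aa: {B}
  cell(2,3) aa: {B}
  cell(3,4) aa: {B}
  cell(4,5) aa: {B}
  cell(5,6) ab: {A,C,S}
  cell(6,7) bb: ∅
  cell(0,2) aaa: ∅
  cell(1,3) aaa: ∅
  cell(2,4) aaa: ∅
  cell(3,5) aaa: ∅
  cell(4,6) aab: ∅
  cell(5,7) abb: {S,X2}  orig:{S}
  cell(0,3) aaaa: ∅
  cell(1,4) aaaa: ∅
  cell(2,5) aaaa: ∅
  cell(3,6) aaab: ∅
  cell(4,7) aabb: {S}
  cell(0,4) aaaaa: ∅
  cell(1,5) aaaaa: ∅
  cell(2,6) aaaab: ∅
  cell(3,7) aaabb: {S}
  cell(0,5) aaaaaa: ∅
  cell(1,6) aaaaab: ∅
  cell(2,7) aaaabb: ∅
  cell(0,6) aaaaaab: ∅
  cell(1,7) aaaaabb: ∅
  cell(0,7) aaaaaabb: ∅

S ∉ T[0,7] ⇒ NO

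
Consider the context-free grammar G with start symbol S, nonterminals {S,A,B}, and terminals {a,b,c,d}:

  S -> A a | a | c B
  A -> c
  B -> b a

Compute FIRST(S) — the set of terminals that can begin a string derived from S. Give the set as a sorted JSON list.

FIRST sets, iterate to fixpoint:
[1]
  A via A→c: +{c}
  B via B→b a: +{b}
  S via S→A a: +{c}
  S via S→a: +{a}
  FIRST[S]={a,c}  FIRST[A]={c}  FIRST[B]={b}
[2] done
  FIRST[S]={a,c}  FIRST[A]={c}  FIRST[B]={b}

FIRST(S) = ["a", "c"]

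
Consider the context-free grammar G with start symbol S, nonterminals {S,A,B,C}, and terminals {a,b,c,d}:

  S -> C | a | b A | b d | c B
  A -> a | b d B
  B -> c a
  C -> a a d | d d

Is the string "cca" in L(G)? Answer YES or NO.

CNF form of G:
  S -> T0 A | T0 T1 | T1 T1 | T2 B | T3 X6 | a
  A -> T0 X4 | a
  B -> T2 T3
  C -> T1 T1 | T3 X5
  T0 -> b
  T1 -> d
  T2 -> c
  T3 -> a
  X4 -> T1 B
  X5 -> T3 T1
  X6 -> T3 T1

Fill CYK table bottom-up:
  cell(0,0) c: {T2}  orig:{}
  cell(1,1) c: {T2}  orig:{}
  cell(2,2) a: {A,S,T3}  orig:{A,S}
  cell(0,1) cc: ∅
  cell(1,2) ca: {B}
  cell(0,2) cca: {S}

S ∈ T[0,2] ⇒ YES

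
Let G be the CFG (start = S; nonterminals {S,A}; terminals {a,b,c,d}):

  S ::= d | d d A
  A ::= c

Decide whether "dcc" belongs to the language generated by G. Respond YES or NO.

CNF form of G:
  S -> T0 X1 | d
  A -> c
  T0 -> d
  X1 -> T0 A

CYK table (by increasing span):
  T[0,0] 'd' = {S,T0}  orig:{S}
  T[1,1] 'c' = {A}
  T[2,2] 'c' = {A}
  T[0,1] 'dc' = {X1}  orig:{}
  T[1,2] 'cc' = ∅
  T[0,2] 'dcc' = ∅

S ∉ T[0,2] ⇒ NO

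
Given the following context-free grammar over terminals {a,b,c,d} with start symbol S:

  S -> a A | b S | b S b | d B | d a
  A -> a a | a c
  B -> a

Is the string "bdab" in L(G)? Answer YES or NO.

Convert to CNF:
  S -> T0 A | T2 S | T2 X4 | T3 B | T3 T0
  A -> T0 T0 | T0 T1
  B -> a
  T0 -> a
  T1 -> c
  T2 -> b
  T3 -> d
  X4 -> S T2

CYK table (by increasing span):
  T[0,0] 'b' = {T2}  orig:{}
  T[1,1] 'd' = {T3}  orig:{}
  T[2,2] 'a' = {B,T0}  orig:{B}
  T[3,3] 'b' = {T2}  orig:{}
  T[0,1] 'bd' = ∅
  T[1,2] 'da' = {S}
  T[2,3] 'ab' = ∅
  T[0,2] 'bda' = {S}
  T[1,3] 'dab' = {X4}  orig:{}
  T[0,3] 'bdab' = {S,X4}  orig:{S}

S ∈ T[0,3] ⇒ YES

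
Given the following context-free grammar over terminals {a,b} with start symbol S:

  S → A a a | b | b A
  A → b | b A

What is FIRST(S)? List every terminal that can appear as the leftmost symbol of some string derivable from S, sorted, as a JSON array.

Compute FIRST by fixpoint:
iter 1:
  A via A→b: +{b}
  S via S→A a a: +{b}
  FIRST[S]={b}  FIRST[A]={b}
iter 2: — fixpoint
  FIRST[S]={b}  FIRST[A]={b}

FIRST(S) = ["b"]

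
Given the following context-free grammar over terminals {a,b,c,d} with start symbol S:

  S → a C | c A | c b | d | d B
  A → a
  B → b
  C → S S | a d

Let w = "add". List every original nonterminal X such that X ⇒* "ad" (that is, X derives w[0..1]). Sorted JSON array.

Convert to CNF:
  S -> T0 C | T1 B | T2 A | T2 T3 | d
  A -> a
  B -> b
  C -> S S | T0 T1
  T0 -> a
  T1 -> d
  T2 -> c
  T3 -> b

CYK table (by increasing span), restricted to cells inside w[0..1]:
  [0..0]={A,T0}  "a"  orig:{A}
  [1..1]={S,T1}  "d"  orig:{S}
  [0..1]={C}  "ad"

Original NTs in T[0,1] deriving "ad": ["C"]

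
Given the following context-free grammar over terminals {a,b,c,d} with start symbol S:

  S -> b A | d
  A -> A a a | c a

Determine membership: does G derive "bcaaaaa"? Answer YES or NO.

Convert to CNF:
  S -> T2 A | d
  A -> A X3 | T1 T0
  T0 -> a
  T1 -> c
  T2 -> b
  X3 -> T0 T0

CYK table (by increasing span):
  [0..0]={T2}  "b"  orig:{}
  [1..1]={T1}  "c"  orig:{}
  [2..2]={T0}  "a"  orig:{}
  [3..3]={T0}  "a"  orig:{}
  [4..4]={T0}  "a"  orig:{}
  [5..5]={T0}  "a"  orig:{}
  [6..6]={T0}  "a"  orig:{}
  [0..1]=∅  "bc"
  [1..2]={A}  "ca"
  [2..3]={X3}  "aa"  orig:{}
  [3..4]={X3}  "aa"  orig:{}
  [4..5]={X3}  "aa"  orig:{}
  [5..6]={X3}  "aa"  orig:{}
  [0..2]={S}  "bca"
  [1..3]=∅  "caa"
  [2..4]=∅  "aaa"
  [3..5]=∅  "aaa"
  [4..6]=∅  "aaa"
  [0..3]=∅  "bcaa"
  [1..4]={A}  "caaa"
  [2..5]=∅  "aaaa"
  [3..6]=∅  "aaaa"
  [0..4]={S}  "bcaaa"
  [1..5]=∅  "caaaa"
  [2..6]=∅  "aaaaa"
  [0..5]=∅  "bcaaaa"
  [1..6]={A}  "caaaaa"
  [0..6]={S}  "bcaaaaa"

S ∈ T[0,6] ⇒ YES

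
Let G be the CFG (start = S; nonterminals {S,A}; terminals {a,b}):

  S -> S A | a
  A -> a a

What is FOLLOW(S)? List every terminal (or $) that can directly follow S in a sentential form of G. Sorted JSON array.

FIRST sets, iterate to fixpoint:
pass 1:
  A via A→a a: +{a}
  S via S→a: +{a}
  FIRST[S]={a}  FIRST[A]={a}
pass 2: (stable)
  FIRST[S]={a}  FIRST[A]={a}

Compute FOLLOW by fixpoint:
initialize: $ ∈ FOLLOW(S)
round 1:
  S→S A: FOLLOW(S) ⊇ FIRST(A) = {a}; new: +{a}
  S→S A: FOLLOW(A) ⊇ FOLLOW(S) ⊇ {$,a}; new: +{$,a}
  FOLLOW[S]={$,a}  FOLLOW[A]={$,a}
round 2: done
  FOLLOW[S]={$,a}  FOLLOW[A]={$,a}

FOLLOW(S) = ["$", "a"]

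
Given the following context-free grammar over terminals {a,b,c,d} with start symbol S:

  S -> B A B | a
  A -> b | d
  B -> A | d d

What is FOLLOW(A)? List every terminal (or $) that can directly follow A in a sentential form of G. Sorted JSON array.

FIRST sets, iterate to fixpoint:
[1]
  A via A→b: +{b}
  A via A→d: +{d}
  B via B→A: +{b,d}
  S via S→B A B: +{b,d}
  S via S→a: +{a}
  FIRST(S)={a,b,d}  FIRST(A)={b,d}  FIRST(B)={b,d}
[2] (stable)
  FIRST(S)={a,b,d}  FIRST(A)={b,d}  FIRST(B)={b,d}

FOLLOW sets:
initialize: $ ∈ FOLLOW(S)
pass 1:
  S→B A B: FOLLOW(B) ⊇ FIRST(A) = {b,d}; new: +{b,d}
  S→B A B: FOLLOW(A) ⊇ FIRST(B) = {b,d}; new: +{b,d}
  S→B A B: FOLLOW(B) ⊇ FOLLOW(S) ⊇ {$}; new: +{$}
  FOLLOW[S]={$}  FOLLOW[A]={b,d}  FOLLOW[B]={$,b,d}
pass 2:
  B→A: FOLLOW(A) ⊇ FOLLOW(B) ⊇ {$,b,d}; new: +{$}
  FOLLOW[S]={$}  FOLLOW[A]={$,b,d}  FOLLOW[B]={$,b,d}
pass 3: (stable)
  FOLLOW[S]={$}  FOLLOW[A]={$,b,d}  FOLLOW[B]={$,b,d}

FOLLOW(A) = ["$", "b", "d"]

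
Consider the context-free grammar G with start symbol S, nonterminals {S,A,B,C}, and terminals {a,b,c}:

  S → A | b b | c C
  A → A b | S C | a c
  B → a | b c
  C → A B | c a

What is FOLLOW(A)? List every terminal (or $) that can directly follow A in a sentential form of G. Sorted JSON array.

FIRST iteration:
round 1:
  A via A→a c: +{a}
  B via B→a: +{a}
  B via B→b c: +{b}
  C via C→A B: +{a}
  C via C→c a: +{c}
  S via S→A: +{a}
  S via S→b b: +{b}
  S via S→c C: +{c}
  S: {a,b,c}  A: {a}  B: {a,b}  C: {a,c}
round 2:
  A via A→S C: +{b,c}
  C via C→A B: +{b}
  S: {a,b,c}  A: {a,b,c}  B: {a,b}  C: {a,b,c}
round 3: — fixpoint
  S: {a,b,c}  A: {a,b,c}  B: {a,b}  C: {a,b,c}

FOLLOW sets:
FOLLOW(S) := {$}
iter 1:
  A→A b: FOLLOW(A) ⊇ FIRST(b) = {b}; new: +{b}
  A→S C: FOLLOW(S) ⊇ FIRST(C) = {a,b,c}; new: +{a,b,c}
  A→S C: FOLLOW(C) ⊇ FOLLOW(A) ⊇ {b}; new: +{b}
  C→A B: FOLLOW(A) ⊇ FIRST(B) = {a,b}; new: +{a}
  C→A B: FOLLOW(B) ⊇ FOLLOW(C) ⊇ {b}; new: +{b}
  S→A: FOLLOW(A) ⊇ FOLLOW(S) ⊇ {$,a,b,c}; new: +{$,c}
  S→c C: FOLLOW(C) ⊇ FOLLOW(S) ⊇ {$,a,b,c}; new: +{$,a,c}
  FOLLOW[S]={$,a,b,c}  FOLLOW[A]={$,a,b,c}  FOLLOW[B]={b}  FOLLOW[C]={$,a,b,c}
iter 2:
  C→A B: FOLLOW(B) ⊇ FOLLOW(C) ⊇ {$,a,b,c}; new: +{$,a,c}
  FOLLOW[S]={$,a,b,c}  FOLLOW[A]={$,a,b,c}  FOLLOW[B]={$,a,b,c}  FOLLOW[C]={$,a,b,c}
iter 3: done
  FOLLOW[S]={$,a,b,c}  FOLLOW[A]={$,a,b,c}  FOLLOW[B]={$,a,b,c}  FOLLOW[C]={$,a,b,c}

FOLLOW(A) = ["$", "a", "b", "c"]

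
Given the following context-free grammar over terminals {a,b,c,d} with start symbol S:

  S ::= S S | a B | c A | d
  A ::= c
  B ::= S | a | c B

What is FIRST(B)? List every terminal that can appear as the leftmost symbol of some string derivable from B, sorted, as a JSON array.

FIRST iteration:
pass 1:
  A via A→c: +{c}
  B via B→a: +{a}
  B via B→c B: +{c}
  S via S→a B: +{a}
  S via S→c A: +{c}
  S via S→d: +{d}
  FIRST(S)={a,c,d}  FIRST(A)={c}  FIRST(B)={a,c}
pass 2:
  B via B→S: +{d}
  FIRST(S)={a,c,d}  FIRST(A)={c}  FIRST(B)={a,c,d}
pass 3: (stable)
  FIRST(S)={a,c,d}  FIRST(A)={c}  FIRST(B)={a,c,d}

FIRST(B) = ["a", "c", "d"]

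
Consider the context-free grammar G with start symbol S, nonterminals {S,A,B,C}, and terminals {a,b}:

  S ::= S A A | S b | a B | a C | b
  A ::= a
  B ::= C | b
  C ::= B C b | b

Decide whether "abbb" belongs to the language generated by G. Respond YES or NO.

CNF form of G:
  S -> S T0 | S X4 | T1 B | T1 C | b
  A -> a
  B -> B X2 | b
  C -> B X3 | b
  T0 -> b
  T1 -> a
  X2 -> C T0
  X3 -> C T0
  X4 -> A A

CYK table (by increasing span):
  cell(0,0) a: {A,T1}  orig:{A}
  cell(1,1) b: {B,C,S,T0}  orig:{B,C,S}
  cell(2,2) b: {B,C,S,T0}  orig:{B,C,S}
  cell(3,3) b: {B,C,S,T0}  orig:{B,C,S}
  cell(0,1) ab: {S}
  cell(1,2) bb: {S,X2,X3}  orig:{S}
  cell(2,3) bb: {S,X2,X3}  orig:{S}
  cell(0,2) abb: {S}
  cell(1,3) bbb: {B,C,S}
  cell(0,3) abbb: {S}

S ∈ T[0,3] ⇒ YES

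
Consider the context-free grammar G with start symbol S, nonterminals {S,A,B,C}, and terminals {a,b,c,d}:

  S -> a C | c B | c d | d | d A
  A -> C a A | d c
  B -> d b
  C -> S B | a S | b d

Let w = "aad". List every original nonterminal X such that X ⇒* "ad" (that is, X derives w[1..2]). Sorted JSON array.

Convert to CNF:
  S -> T0 C | T1 A | T2 B | T2 T1 | d
  A -> C X4 | T1 T2
  B -> T1 T3
  C -> S B | T0 S | T3 T1
  T0 -> a
  T1 -> d
  T2 -> c
  T3 -> b
  X4 -> T0 A

CYK table (by increasing span) (cells [i..j] with 1 ≤ i ≤ j ≤ 2 only):
  cell(1,1) a: {T0}  orig:{}
  cell(2,2) d: {S,T1}  orig:{S}
  cell(1,2) ad: {C}

Original NTs in T[1,2] deriving "ad": ["C"]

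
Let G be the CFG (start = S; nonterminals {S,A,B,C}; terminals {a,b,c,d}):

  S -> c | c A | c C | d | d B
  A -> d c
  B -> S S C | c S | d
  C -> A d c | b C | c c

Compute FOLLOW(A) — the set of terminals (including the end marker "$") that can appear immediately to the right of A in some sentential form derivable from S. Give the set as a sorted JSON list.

FIRST iteration:
iter 1:
  A via A→d c: +{d}
  B via B→c S: +{c}
  B via B→d: +{d}
  C via C→A d c: +{d}
  C via C→b C: +{b}
  C via C→c c: +{c}
  S via S→c: +{c}
  S via S→d: +{d}
  FIRST(S)={c,d}  FIRST(A)={d}  FIRST(B)={c,d}  FIRST(C)={b,c,d}
iter 2: (no change)
  FIRST(S)={c,d}  FIRST(A)={d}  FIRST(B)={c,d}  FIRST(C)={b,c,d}

FOLLOW iteration:
FOLLOW(S) := {$}
pass 1:
  B→S S C: FOLLOW(S) ⊇ FIRST(S) = {c,d}; new: +{c,d}
  B→S S C: FOLLOW(S) ⊇ FIRST(C) = {b,c,d}; new: +{b}
  C→A d c: FOLLOW(A) ⊇ FIRST(d) = {d}; new: +{d}
  S→c A: FOLLOW(A) ⊇ FOLLOW(S) ⊇ {$,b,c,d}; new: +{$,b,c}
  S→c C: FOLLOW(C) ⊇ FOLLOW(S) ⊇ {$,b,c,d}; new: +{$,b,c,d}
  S→d B: FOLLOW(B) ⊇ FOLLOW(S) ⊇ {$,b,c,d}; new: +{$,b,c,d}
  FOLLOW(S)={$,b,c,d}  FOLLOW(A)={$,b,c,d}  FOLLOW(B)={$,b,c,d}  FOLLOW(C)={$,b,c,d}
pass 2: — fixpoint
  FOLLOW(S)={$,b,c,d}  FOLLOW(A)={$,b,c,d}  FOLLOW(B)={$,b,c,d}  FOLLOW(C)={$,b,c,d}

FOLLOW(A) = ["$", "b", "c", "d"]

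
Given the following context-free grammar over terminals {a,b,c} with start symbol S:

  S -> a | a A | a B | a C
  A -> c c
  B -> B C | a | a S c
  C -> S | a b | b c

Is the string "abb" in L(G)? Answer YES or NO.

CNF form of G:
  S -> T1 A | T1 B | T1 C | a
  A -> T0 T0
  B -> B C | T1 X3 | a
  C -> T1 A | T1 B | T1 C | T1 T2 | T2 T0 | a
  T0 -> c
  T1 -> a
  T2 -> b
  X3 -> S T0

CYK fill:
  T[0,0] 'a' = {B,C,S,T1}  orig:{B,C,S}
  T[1,1] 'b' = {T2}  orig:{}
  T[2,2] 'b' = {T2}  orig:{}
  T[0,1] 'ab' = {C}
  T[1,2] 'bb' = ∅
  T[0,2] 'abb' = ∅

S ∉ T[0,2] ⇒ NO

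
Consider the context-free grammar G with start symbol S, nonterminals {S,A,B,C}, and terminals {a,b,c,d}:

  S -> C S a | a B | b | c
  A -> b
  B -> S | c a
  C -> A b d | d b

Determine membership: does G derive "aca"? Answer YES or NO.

Convert to CNF:
  S -> C X6 | T0 B | b | c
  A -> b
  B -> C X4 | T0 B | T1 T0 | b | c
  C -> A X5 | T3 T2
  T0 -> a
  T1 -> c
  T2 -> b
  T3 -> d
  X4 -> S T0
  X5 -> T2 T3
  X6 -> S T0

CYK fill:
  cell(0,0) a: {T0}  orig:{}
  cell(1,1) c: {B,S,T1}  orig:{B,S}
  cell(2,2) a: {T0}  orig:{}
  cell(0,1) ac: {B,S}
  cell(1,2) ca: {B,X4,X6}  orig:{B}
  cell(0,2) aca: {B,S,X4,X6}  orig:{B,S}

S ∈ T[0,2] ⇒ YES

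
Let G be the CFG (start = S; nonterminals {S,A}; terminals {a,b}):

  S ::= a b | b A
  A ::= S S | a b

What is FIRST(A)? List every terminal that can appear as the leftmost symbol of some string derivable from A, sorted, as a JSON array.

FIRST iteration:
pass 1:
  A via A→a b: +{a}
  S via S→a b: +{a}
  S via S→b A: +{b}
  S: {a,b}  A: {a}
pass 2:
  A via A→S S: +{b}
  S: {a,b}  A: {a,b}
pass 3: (no change)
  S: {a,b}  A: {a,b}

FIRST(A) = ["a", "b"]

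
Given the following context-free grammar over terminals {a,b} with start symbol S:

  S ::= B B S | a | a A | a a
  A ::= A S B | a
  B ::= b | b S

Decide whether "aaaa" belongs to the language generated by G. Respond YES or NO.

CNF form of G:
  S -> B X3 | T1 A | T1 T1 | a
  A -> A X2 | a
  B -> T0 S | b
  T0 -> b
  T1 -> a
  X2 -> S B
  X3 -> B S

CYK table (by increasing span):
  T[0,0] 'a' = {A,S,T1}  orig:{A,S}
  T[1,1] 'a' = {A,S,T1}  orig:{A,S}
  T[2,2] 'a' = {A,S,T1}  orig:{A,S}
  T[3,3] 'a' = {A,S,T1}  orig:{A,S}
  T[0,1] 'aa' = {S}
  T[1,2] 'aa' = {S}
  T[2,3] 'aa' = {S}
  T[0,2] 'aaa' = ∅
  T[1,3] 'aaa' = ∅
  T[0,3] 'aaaa' = ∅

S ∉ T[0,3] ⇒ NO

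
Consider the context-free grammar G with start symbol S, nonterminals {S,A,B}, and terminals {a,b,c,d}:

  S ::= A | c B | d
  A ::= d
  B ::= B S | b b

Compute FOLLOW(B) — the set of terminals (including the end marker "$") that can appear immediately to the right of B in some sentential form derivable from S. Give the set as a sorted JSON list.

Compute FIRST by fixpoint:
iter 1:
  A via A→d: +{d}
  B via B→b b: +{b}
  S via S→A: +{d}
  S via S→c B: +{c}
  FIRST(S)={c,d}  FIRST(A)={d}  FIRST(B)={b}
iter 2: (no change)
  FIRST(S)={c,d}  FIRST(A)={d}  FIRST(B)={b}

Compute FOLLOW by fixpoint:
initialize: $ ∈ FOLLOW(S)
round 1:
  B→B S: FOLLOW(B) ⊇ FIRST(S) = {c,d}; new: +{c,d}
  B→B S: FOLLOW(S) ⊇ FOLLOW(B) ⊇ {c,d}; new: +{c,d}
  S→A: FOLLOW(A) ⊇ FOLLOW(S) ⊇ {$,c,d}; new: +{$,c,d}
  S→c B: FOLLOW(B) ⊇ FOLLOW(S) ⊇ {$,c,d}; new: +{$}
  FOLLOW[S]={$,c,d}  FOLLOW[A]={$,c,d}  FOLLOW[B]={$,c,d}
round 2: (stable)
  FOLLOW[S]={$,c,d}  FOLLOW[A]={$,c,d}  FOLLOW[B]={$,c,d}

FOLLOW(B) = ["$", "c", "d"]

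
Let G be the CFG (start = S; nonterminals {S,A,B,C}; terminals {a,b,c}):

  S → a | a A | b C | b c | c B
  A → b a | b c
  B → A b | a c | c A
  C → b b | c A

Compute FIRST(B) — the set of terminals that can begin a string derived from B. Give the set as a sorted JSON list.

FIRST iteration:
[1]
  A via A→b a: +{b}
  B via B→A b: +{b}
  B via B→a c: +{a}
  B via B→c A: +{c}
  C via C→b b: +{b}
  C via C→c A: +{c}
  S via S→a: +{a}
  S via S→b C: +{b}
  S via S→c B: +{c}
  FIRST[S]={a,b,c}  FIRST[A]={b}  FIRST[B]={a,b,c}  FIRST[C]={b,c}
[2] done
  FIRST[S]={a,b,c}  FIRST[A]={b}  FIRST[B]={a,b,c}  FIRST[C]={b,c}

FIRST(B) = ["a", "b", "c"]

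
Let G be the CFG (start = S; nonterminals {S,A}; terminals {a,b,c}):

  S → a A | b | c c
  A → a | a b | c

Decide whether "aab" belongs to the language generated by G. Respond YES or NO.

CNF form of G:
  S -> T0 A | T2 T2 | b
  A -> T0 T1 | a | c
  T0 -> a
  T1 -> b
  T2 -> c

CYK table (by increasing span):
  cell(0,0) a: {A,T0}  orig:{A}
  cell(1,1) a: {A,T0}  orig:{A}
  cell(2,2) b: {S,T1}  orig:{S}
  cell(0,1) aa: {S}
  cell(1,2) ab: {A}
  cell(0,2) aab: {S}

S ∈ T[0,2] ⇒ YES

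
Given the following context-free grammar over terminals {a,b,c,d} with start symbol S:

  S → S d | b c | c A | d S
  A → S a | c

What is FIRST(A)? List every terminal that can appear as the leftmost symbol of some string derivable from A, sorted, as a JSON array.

FIRST iteration:
pass 1:
  A via A→c: +{c}
  S via S→b c: +{b}
  S via S→c A: +{c}
  S via S→d S: +{d}
  S: {b,c,d}  A: {c}
pass 2:
  A via A→S a: +{b,d}
  S: {b,c,d}  A: {b,c,d}
pass 3: (no change)
  S: {b,c,d}  A: {b,c,d}

FIRST(A) = ["b", "c", "d"]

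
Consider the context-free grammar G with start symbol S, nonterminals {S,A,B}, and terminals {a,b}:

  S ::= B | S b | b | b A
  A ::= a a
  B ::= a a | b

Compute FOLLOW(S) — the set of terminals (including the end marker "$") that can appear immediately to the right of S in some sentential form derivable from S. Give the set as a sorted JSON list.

FIRST iteration:
round 1:
  A via A→a a: +{a}
  B via B→a a: +{a}
  B via B→b: +{b}
  S via S→B: +{a,b}
  FIRST[S]={a,b}  FIRST[A]={a}  FIRST[B]={a,b}
round 2: (stable)
  FIRST[S]={a,b}  FIRST[A]={a}  FIRST[B]={a,b}

FOLLOW sets:
initialize: $ ∈ FOLLOW(S)
[1]
  S→B: FOLLOW(B) ⊇ FOLLOW(S) ⊇ {$}; new: +{$}
  S→S b: FOLLOW(S) ⊇ FIRST(b) = {b}; new: +{b}
  S→b A: FOLLOW(A) ⊇ FOLLOW(S) ⊇ {$,b}; new: +{$,b}
  FOLLOW(S)={$,b}  FOLLOW(A)={$,b}  FOLLOW(B)={$}
[2]
  S→B: FOLLOW(B) ⊇ FOLLOW(S) ⊇ {$,b}; new: +{b}
  FOLLOW(S)={$,b}  FOLLOW(A)={$,b}  FOLLOW(B)={$,b}
[3] done
  FOLLOW(S)={$,b}  FOLLOW(A)={$,b}  FOLLOW(B)={$,b}

FOLLOW(S) = ["$", "b"]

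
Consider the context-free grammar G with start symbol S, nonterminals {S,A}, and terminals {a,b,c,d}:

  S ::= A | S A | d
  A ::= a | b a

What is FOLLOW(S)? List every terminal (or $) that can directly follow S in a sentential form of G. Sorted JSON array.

FIRST sets, iterate to fixpoint:
round 1:
  A via A→a: +{a}
  A via A→b a: +{b}
  S via S→A: +{a,b}
  S via S→d: +{d}
  FIRST[S]={a,b,d}  FIRST[A]={a,b}
round 2: — fixpoint
  FIRST[S]={a,b,d}  FIRST[A]={a,b}

FOLLOW iteration:
FOLLOW(S) := {$}
round 1:
  S→A: FOLLOW(A) ⊇ FOLLOW(S) ⊇ {$}; new: +{$}
  S→S A: FOLLOW(S) ⊇ FIRST(A) = {a,b}; new: +{a,b}
  S→S A: FOLLOW(A) ⊇ FOLLOW(S) ⊇ {$,a,b}; new: +{a,b}
  FOLLOW(S)={$,a,b}  FOLLOW(A)={$,a,b}
round 2: — fixpoint
  FOLLOW(S)={$,a,b}  FOLLOW(A)={$,a,b}

FOLLOW(S) = ["$", "a", "b"]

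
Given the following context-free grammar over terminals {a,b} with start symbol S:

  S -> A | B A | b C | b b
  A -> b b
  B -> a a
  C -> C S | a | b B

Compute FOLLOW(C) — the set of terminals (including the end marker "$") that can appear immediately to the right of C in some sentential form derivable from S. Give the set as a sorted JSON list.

FIRST iteration:
pass 1:
  A via A→b b: +{b}
  B via B→a a: +{a}
  C via C→a: +{a}
  C via C→b B: +{b}
  S via S→A: +{b}
  S via S→B A: +{a}
  FIRST[S]={a,b}  FIRST[A]={b}  FIRST[B]={a}  FIRST[C]={a,b}
pass 2: — fixpoint
  FIRST[S]={a,b}  FIRST[A]={b}  FIRST[B]={a}  FIRST[C]={a,b}

Compute FOLLOW by fixpoint:
seed FOLLOW(S) with $
round 1:
  C→C S: FOLLOW(C) ⊇ FIRST(S) = {a,b}; new: +{a,b}
  C→C S: FOLLOW(S) ⊇ FOLLOW(C) ⊇ {a,b}; new: +{a,b}
  C→b B: FOLLOW(B) ⊇ FOLLOW(C) ⊇ {a,b}; new: +{a,b}
  S→A: FOLLOW(A) ⊇ FOLLOW(S) ⊇ {$,a,b}; new: +{$,a,b}
  S→b C: FOLLOW(C) ⊇ FOLLOW(S) ⊇ {$,a,b}; new: +{$}
  FOLLOW(S)={$,a,b}  FOLLOW(A)={$,a,b}  FOLLOW(B)={a,b}  FOLLOW(C)={$,a,b}
round 2:
  C→b B: FOLLOW(B) ⊇ FOLLOW(C) ⊇ {$,a,b}; new: +{$}
  FOLLOW(S)={$,a,b}  FOLLOW(A)={$,a,b}  FOLLOW(B)={$,a,b}  FOLLOW(C)={$,a,b}
round 3: (stable)
  FOLLOW(S)={$,a,b}  FOLLOW(A)={$,a,b}  FOLLOW(B)={$,a,b}  FOLLOW(C)={$,a,b}

FOLLOW(C) = ["$", "a", "b"]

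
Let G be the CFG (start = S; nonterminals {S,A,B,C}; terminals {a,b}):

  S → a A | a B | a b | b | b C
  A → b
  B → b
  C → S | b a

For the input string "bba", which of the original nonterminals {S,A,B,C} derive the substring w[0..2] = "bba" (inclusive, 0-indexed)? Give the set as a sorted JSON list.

CNF form of G:
  S -> T0 A | T0 B | T0 T1 | T1 C | b
  A -> b
  B -> b
  C -> T0 A | T0 B | T0 T1 | T1 C | T1 T0 | b
  T0 -> a
  T1 -> b

CYK table (by increasing span) — only the sub-triangle for w[0..2]:
  T[0,0] 'b' = {A,B,C,S,T1}  orig:{A,B,C,S}
  T[1,1] 'b' = {A,B,C,S,T1}  orig:{A,B,C,S}
  T[2,2] 'a' = {T0}  orig:{}
  T[0,1] 'bb' = {C,S}
  T[1,2] 'ba' = {C}
  T[0,2] 'bba' = {C,S}

Original NTs in T[0,2] deriving "bba": ["C", "S"]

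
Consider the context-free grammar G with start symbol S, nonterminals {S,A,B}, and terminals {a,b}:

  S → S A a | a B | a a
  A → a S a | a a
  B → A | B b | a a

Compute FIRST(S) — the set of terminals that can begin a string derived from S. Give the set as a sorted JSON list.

Compute FIRST by fixpoint:
round 1:
  A via A→a S a: +{a}
  B via B→A: +{a}
  S via S→a B: +{a}
  FIRST(S)={a}  FIRST(A)={a}  FIRST(B)={a}
round 2: — fixpoint
  FIRST(S)={a}  FIRST(A)={a}  FIRST(B)={a}

FIRST(S) = ["a"]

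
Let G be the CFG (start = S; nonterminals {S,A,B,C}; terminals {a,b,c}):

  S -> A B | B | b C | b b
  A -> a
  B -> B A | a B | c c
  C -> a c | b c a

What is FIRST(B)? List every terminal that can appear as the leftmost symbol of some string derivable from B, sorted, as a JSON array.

Compute FIRST by fixpoint:
round 1:
  A via A→a: +{a}
  B via B→a B: +{a}
  B via B→c c: +{c}
  C via C→a c: +{a}
  C via C→b c a: +{b}
  S via S→A B: +{a}
  S via S→B: +{c}
  S via S→b C: +{b}
  S: {a,b,c}  A: {a}  B: {a,c}  C: {a,b}
round 2: done
  S: {a,b,c}  A: {a}  B: {a,c}  C: {a,b}

FIRST(B) = ["a", "c"]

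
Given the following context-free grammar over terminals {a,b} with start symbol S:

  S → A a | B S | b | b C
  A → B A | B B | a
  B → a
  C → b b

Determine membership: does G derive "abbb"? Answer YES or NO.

CNF form of G:
  S -> A T1 | B S | T0 C | b
  A -> B A | B B | a
  B -> a
  C -> T0 T0
  T0 -> b
  T1 -> a

Fill CYK table bottom-up:
  cell(0,0) a: {A,B,T1}  orig:{A,B}
  cell(1,1) b: {S,T0}  orig:{S}
  cell(2,2) b: {S,T0}  orig:{S}
  cell(3,3) b: {S,T0}  orig:{S}
  cell(0,1) ab: {S}
  cell(1,2) bb: {C}
  cell(2,3) bb: {C}
  cell(0,2) abb: ∅
  cell(1,3) bbb: {S}
  cell(0,3) abbb: {S}

S ∈ T[0,3] ⇒ YES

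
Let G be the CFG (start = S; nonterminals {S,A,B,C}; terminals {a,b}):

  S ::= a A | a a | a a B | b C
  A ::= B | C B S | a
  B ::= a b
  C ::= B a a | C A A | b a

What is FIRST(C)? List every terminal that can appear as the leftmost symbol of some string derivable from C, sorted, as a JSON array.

FIRST iteration:
round 1:
  A via A→a: +{a}
  B via B→a b: +{a}
  C via C→B a a: +{a}
  C via C→b a: +{b}
  S via S→a A: +{a}
  S via S→b C: +{b}
  FIRST[S]={a,b}  FIRST[A]={a}  FIRST[B]={a}  FIRST[C]={a,b}
round 2:
  A via A→C B S: +{b}
  FIRST[S]={a,b}  FIRST[A]={a,b}  FIRST[B]={a}  FIRST[C]={a,b}
round 3: (no change)
  FIRST[S]={a,b}  FIRST[A]={a,b}  FIRST[B]={a}  FIRST[C]={a,b}

FIRST(C) = ["a", "b"]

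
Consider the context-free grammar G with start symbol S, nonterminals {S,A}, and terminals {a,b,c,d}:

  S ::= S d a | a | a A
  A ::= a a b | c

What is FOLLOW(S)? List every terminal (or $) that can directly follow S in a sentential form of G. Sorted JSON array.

FIRST iteration:
round 1:
  A via A→a a b: +{a}
  A via A→c: +{c}
  S via S→a: +{a}
  FIRST[S]={a}  FIRST[A]={a,c}
round 2: (no change)
  FIRST[S]={a}  FIRST[A]={a,c}

Compute FOLLOW by fixpoint:
seed FOLLOW(S) with $
pass 1:
  S→S d a: FOLLOW(S) ⊇ FIRST(d) = {d}; new: +{d}
  S→a A: FOLLOW(A) ⊇ FOLLOW(S) ⊇ {$,d}; new: +{$,d}
  S: {$,d}  A: {$,d}
pass 2: (no change)
  S: {$,d}  A: {$,d}

FOLLOW(S) = ["$", "d"]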